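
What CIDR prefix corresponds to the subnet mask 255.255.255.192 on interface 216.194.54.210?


Binary: 11111111.11111111.11111111.11000000
Count leading 1s
Prefix: /26


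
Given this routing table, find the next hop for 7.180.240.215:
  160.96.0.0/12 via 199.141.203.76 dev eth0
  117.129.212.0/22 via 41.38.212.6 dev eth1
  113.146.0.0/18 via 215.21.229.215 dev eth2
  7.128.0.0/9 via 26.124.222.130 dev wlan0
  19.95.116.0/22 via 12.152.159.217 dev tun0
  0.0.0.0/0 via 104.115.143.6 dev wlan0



Longest prefix match for 7.180.240.215:
  /12 160.96.0.0: no
  /22 117.129.212.0: no
  /18 113.146.0.0: no
  /9 7.128.0.0: MATCH
  /22 19.95.116.0: no
  /0 0.0.0.0: MATCH
Selected: next-hop 26.124.222.130 via wlan0 (matched /9)


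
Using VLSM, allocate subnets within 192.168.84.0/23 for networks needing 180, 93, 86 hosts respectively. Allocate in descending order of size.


180 hosts -> /24 (254 usable): 192.168.84.0/24
93 hosts -> /25 (126 usable): 192.168.85.0/25
86 hosts -> /25 (126 usable): 192.168.85.128/25
Allocation: 192.168.84.0/24 (180 hosts, 254 usable); 192.168.85.0/25 (93 hosts, 126 usable); 192.168.85.128/25 (86 hosts, 126 usable)


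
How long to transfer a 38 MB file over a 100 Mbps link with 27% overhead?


Effective throughput = 100 * (1 - 27/100) = 73 Mbps
File size in Mb = 38 * 8 = 304 Mb
Time = 304 / 73
Time = 4.1644 seconds


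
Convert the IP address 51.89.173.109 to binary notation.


51 = 00110011
89 = 01011001
173 = 10101101
109 = 01101101
Binary: 00110011.01011001.10101101.01101101


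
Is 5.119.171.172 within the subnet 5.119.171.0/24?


Subnet network: 5.119.171.0
Test IP AND mask: 5.119.171.0
Yes, 5.119.171.172 is in 5.119.171.0/24


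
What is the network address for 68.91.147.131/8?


IP:   01000100.01011011.10010011.10000011
Mask: 11111111.00000000.00000000.00000000
AND operation:
Net:  01000100.00000000.00000000.00000000
Network: 68.0.0.0/8


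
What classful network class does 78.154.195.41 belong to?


First octet: 78
Binary: 01001110
0xxxxxxx -> Class A (1-126)
Class A, default mask 255.0.0.0 (/8)


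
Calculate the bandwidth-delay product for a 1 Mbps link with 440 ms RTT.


BDP = bandwidth * RTT
= 1 Mbps * 440 ms
= 1 * 1e6 * 440 / 1000 bits
= 440000 bits
= 55000 bytes
= 53.7109 KB
BDP = 440000 bits (55000 bytes)


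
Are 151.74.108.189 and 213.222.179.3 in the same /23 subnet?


Mask: 255.255.254.0
151.74.108.189 AND mask = 151.74.108.0
213.222.179.3 AND mask = 213.222.178.0
No, different subnets (151.74.108.0 vs 213.222.178.0)


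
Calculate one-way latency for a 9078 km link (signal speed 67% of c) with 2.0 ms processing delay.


Speed = 0.67 * 3e5 km/s = 201000 km/s
Propagation delay = 9078 / 201000 = 0.0452 s = 45.1642 ms
Processing delay = 2.0 ms
Total one-way latency = 47.1642 ms


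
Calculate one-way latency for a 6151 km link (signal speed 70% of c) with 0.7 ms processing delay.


Speed = 0.7 * 3e5 km/s = 210000 km/s
Propagation delay = 6151 / 210000 = 0.0293 s = 29.2905 ms
Processing delay = 0.7 ms
Total one-way latency = 29.9905 ms


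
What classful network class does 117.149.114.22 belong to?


First octet: 117
Binary: 01110101
0xxxxxxx -> Class A (1-126)
Class A, default mask 255.0.0.0 (/8)


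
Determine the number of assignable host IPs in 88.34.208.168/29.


Host bits = 32 - 29 = 3
Total addresses = 2^3 = 8
Usable = total - 2 (network and broadcast)
Usable hosts: 6


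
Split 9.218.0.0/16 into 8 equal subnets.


New prefix = 16 + 3 = 19
Each subnet has 8192 addresses
  9.218.0.0/19
  9.218.32.0/19
  9.218.64.0/19
  9.218.96.0/19
  9.218.128.0/19
  9.218.160.0/19
  9.218.192.0/19
  9.218.224.0/19
Subnets: 9.218.0.0/19, 9.218.32.0/19, 9.218.64.0/19, 9.218.96.0/19, 9.218.128.0/19, 9.218.160.0/19, 9.218.192.0/19, 9.218.224.0/19


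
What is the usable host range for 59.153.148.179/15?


Network: 59.152.0.0
Broadcast: 59.153.255.255
First usable = network + 1
Last usable = broadcast - 1
Range: 59.152.0.1 to 59.153.255.254


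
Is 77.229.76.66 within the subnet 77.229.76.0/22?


Subnet network: 77.229.76.0
Test IP AND mask: 77.229.76.0
Yes, 77.229.76.66 is in 77.229.76.0/22


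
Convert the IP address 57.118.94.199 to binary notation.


57 = 00111001
118 = 01110110
94 = 01011110
199 = 11000111
Binary: 00111001.01110110.01011110.11000111


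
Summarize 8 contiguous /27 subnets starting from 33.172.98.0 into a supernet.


Original prefix: /27
Number of subnets: 8 = 2^3
New prefix = 27 - 3 = 24
Supernet: 33.172.98.0/24


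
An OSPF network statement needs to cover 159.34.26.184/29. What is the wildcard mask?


Subnet mask: 255.255.255.248
Wildcard = 255.255.255.255 - subnet mask
255 - 255 = 0
255 - 255 = 0
255 - 255 = 0
255 - 248 = 7
Wildcard: 0.0.0.7


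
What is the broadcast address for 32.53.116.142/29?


Network: 32.53.116.136/29
Host bits = 3
Set all host bits to 1:
Broadcast: 32.53.116.143


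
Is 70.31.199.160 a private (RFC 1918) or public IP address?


RFC 1918 private ranges:
  10.0.0.0/8 (10.0.0.0 - 10.255.255.255)
  172.16.0.0/12 (172.16.0.0 - 172.31.255.255)
  192.168.0.0/16 (192.168.0.0 - 192.168.255.255)
Public (not in any RFC 1918 range)


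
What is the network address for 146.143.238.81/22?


IP:   10010010.10001111.11101110.01010001
Mask: 11111111.11111111.11111100.00000000
AND operation:
Net:  10010010.10001111.11101100.00000000
Network: 146.143.236.0/22


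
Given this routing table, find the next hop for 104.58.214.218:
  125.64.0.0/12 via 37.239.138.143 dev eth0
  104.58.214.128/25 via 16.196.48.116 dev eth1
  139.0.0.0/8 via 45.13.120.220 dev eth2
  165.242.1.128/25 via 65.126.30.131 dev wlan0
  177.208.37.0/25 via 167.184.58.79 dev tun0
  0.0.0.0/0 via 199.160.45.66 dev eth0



Longest prefix match for 104.58.214.218:
  /12 125.64.0.0: no
  /25 104.58.214.128: MATCH
  /8 139.0.0.0: no
  /25 165.242.1.128: no
  /25 177.208.37.0: no
  /0 0.0.0.0: MATCH
Selected: next-hop 16.196.48.116 via eth1 (matched /25)


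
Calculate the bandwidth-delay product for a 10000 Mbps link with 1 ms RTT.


BDP = bandwidth * RTT
= 10000 Mbps * 1 ms
= 10000 * 1e6 * 1 / 1000 bits
= 10000000 bits
= 1250000 bytes
= 1220.7031 KB
BDP = 10000000 bits (1250000 bytes)


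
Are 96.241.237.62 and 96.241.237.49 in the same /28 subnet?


Mask: 255.255.255.240
96.241.237.62 AND mask = 96.241.237.48
96.241.237.49 AND mask = 96.241.237.48
Yes, same subnet (96.241.237.48)


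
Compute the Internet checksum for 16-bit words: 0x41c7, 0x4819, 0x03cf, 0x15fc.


Sum all words (with carry folding):
+ 0x41c7 = 0x41c7
+ 0x4819 = 0x89e0
+ 0x03cf = 0x8daf
+ 0x15fc = 0xa3ab
One's complement: ~0xa3ab
Checksum = 0x5c54


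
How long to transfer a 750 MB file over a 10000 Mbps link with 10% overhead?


Effective throughput = 10000 * (1 - 10/100) = 9000 Mbps
File size in Mb = 750 * 8 = 6000 Mb
Time = 6000 / 9000
Time = 0.6667 seconds


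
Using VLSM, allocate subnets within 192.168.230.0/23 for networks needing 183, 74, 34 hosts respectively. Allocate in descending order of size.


183 hosts -> /24 (254 usable): 192.168.230.0/24
74 hosts -> /25 (126 usable): 192.168.231.0/25
34 hosts -> /26 (62 usable): 192.168.231.128/26
Allocation: 192.168.230.0/24 (183 hosts, 254 usable); 192.168.231.0/25 (74 hosts, 126 usable); 192.168.231.128/26 (34 hosts, 62 usable)


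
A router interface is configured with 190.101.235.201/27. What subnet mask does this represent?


/27 means 27 network bits, 5 host bits
Binary: 11111111111111111111111111100000
Mask: 255.255.255.224


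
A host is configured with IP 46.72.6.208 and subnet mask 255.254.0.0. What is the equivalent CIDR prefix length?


Binary: 11111111.11111110.00000000.00000000
Count leading 1s
Prefix: /15


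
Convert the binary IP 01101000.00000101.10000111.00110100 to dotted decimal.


01101000 = 104
00000101 = 5
10000111 = 135
00110100 = 52
IP: 104.5.135.52


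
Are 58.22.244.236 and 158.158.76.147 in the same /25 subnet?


Mask: 255.255.255.128
58.22.244.236 AND mask = 58.22.244.128
158.158.76.147 AND mask = 158.158.76.128
No, different subnets (58.22.244.128 vs 158.158.76.128)


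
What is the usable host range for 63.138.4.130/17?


Network: 63.138.0.0
Broadcast: 63.138.127.255
First usable = network + 1
Last usable = broadcast - 1
Range: 63.138.0.1 to 63.138.127.254


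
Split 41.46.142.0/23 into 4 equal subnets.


New prefix = 23 + 2 = 25
Each subnet has 128 addresses
  41.46.142.0/25
  41.46.142.128/25
  41.46.143.0/25
  41.46.143.128/25
Subnets: 41.46.142.0/25, 41.46.142.128/25, 41.46.143.0/25, 41.46.143.128/25


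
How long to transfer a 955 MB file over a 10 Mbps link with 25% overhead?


Effective throughput = 10 * (1 - 25/100) = 7.5 Mbps
File size in Mb = 955 * 8 = 7640 Mb
Time = 7640 / 7.5
Time = 1018.6667 seconds


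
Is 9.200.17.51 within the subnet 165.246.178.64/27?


Subnet network: 165.246.178.64
Test IP AND mask: 9.200.17.32
No, 9.200.17.51 is not in 165.246.178.64/27


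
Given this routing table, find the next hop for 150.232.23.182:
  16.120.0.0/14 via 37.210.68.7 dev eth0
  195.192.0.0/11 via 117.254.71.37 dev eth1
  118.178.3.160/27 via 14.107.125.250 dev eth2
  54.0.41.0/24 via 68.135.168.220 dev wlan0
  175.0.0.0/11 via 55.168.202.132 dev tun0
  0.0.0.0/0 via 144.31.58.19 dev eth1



Longest prefix match for 150.232.23.182:
  /14 16.120.0.0: no
  /11 195.192.0.0: no
  /27 118.178.3.160: no
  /24 54.0.41.0: no
  /11 175.0.0.0: no
  /0 0.0.0.0: MATCH
Selected: next-hop 144.31.58.19 via eth1 (matched /0)


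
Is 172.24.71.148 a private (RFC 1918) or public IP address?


RFC 1918 private ranges:
  10.0.0.0/8 (10.0.0.0 - 10.255.255.255)
  172.16.0.0/12 (172.16.0.0 - 172.31.255.255)
  192.168.0.0/16 (192.168.0.0 - 192.168.255.255)
Private (in 172.16.0.0/12)


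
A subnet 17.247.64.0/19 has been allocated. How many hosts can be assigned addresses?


Host bits = 32 - 19 = 13
Total addresses = 2^13 = 8192
Usable = total - 2 (network and broadcast)
Usable hosts: 8190


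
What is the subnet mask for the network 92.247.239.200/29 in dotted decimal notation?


/29 means 29 network bits, 3 host bits
Binary: 11111111111111111111111111111000
Mask: 255.255.255.248


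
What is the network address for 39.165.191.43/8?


IP:   00100111.10100101.10111111.00101011
Mask: 11111111.00000000.00000000.00000000
AND operation:
Net:  00100111.00000000.00000000.00000000
Network: 39.0.0.0/8


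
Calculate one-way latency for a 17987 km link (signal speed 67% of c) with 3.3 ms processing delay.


Speed = 0.67 * 3e5 km/s = 201000 km/s
Propagation delay = 17987 / 201000 = 0.0895 s = 89.4876 ms
Processing delay = 3.3 ms
Total one-way latency = 92.7876 ms


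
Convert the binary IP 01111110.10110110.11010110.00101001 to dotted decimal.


01111110 = 126
10110110 = 182
11010110 = 214
00101001 = 41
IP: 126.182.214.41


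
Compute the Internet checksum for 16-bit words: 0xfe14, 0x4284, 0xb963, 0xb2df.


Sum all words (with carry folding):
+ 0xfe14 = 0xfe14
+ 0x4284 = 0x4099
+ 0xb963 = 0xf9fc
+ 0xb2df = 0xacdc
One's complement: ~0xacdc
Checksum = 0x5323


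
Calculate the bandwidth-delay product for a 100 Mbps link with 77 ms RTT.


BDP = bandwidth * RTT
= 100 Mbps * 77 ms
= 100 * 1e6 * 77 / 1000 bits
= 7700000 bits
= 962500 bytes
= 939.9414 KB
BDP = 7700000 bits (962500 bytes)


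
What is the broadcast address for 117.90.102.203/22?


Network: 117.90.100.0/22
Host bits = 10
Set all host bits to 1:
Broadcast: 117.90.103.255


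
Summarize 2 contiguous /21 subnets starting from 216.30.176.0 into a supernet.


Original prefix: /21
Number of subnets: 2 = 2^1
New prefix = 21 - 1 = 20
Supernet: 216.30.176.0/20


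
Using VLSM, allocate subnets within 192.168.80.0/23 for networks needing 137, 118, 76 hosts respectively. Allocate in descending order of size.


137 hosts -> /24 (254 usable): 192.168.80.0/24
118 hosts -> /25 (126 usable): 192.168.81.0/25
76 hosts -> /25 (126 usable): 192.168.81.128/25
Allocation: 192.168.80.0/24 (137 hosts, 254 usable); 192.168.81.0/25 (118 hosts, 126 usable); 192.168.81.128/25 (76 hosts, 126 usable)


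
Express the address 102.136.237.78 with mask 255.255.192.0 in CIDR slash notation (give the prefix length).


Binary: 11111111.11111111.11000000.00000000
Count leading 1s
Prefix: /18


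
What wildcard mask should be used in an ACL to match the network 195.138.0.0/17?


Subnet mask: 255.255.128.0
Wildcard = 255.255.255.255 - subnet mask
255 - 255 = 0
255 - 255 = 0
255 - 128 = 127
255 - 0 = 255
Wildcard: 0.0.127.255


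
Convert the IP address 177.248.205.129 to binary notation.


177 = 10110001
248 = 11111000
205 = 11001101
129 = 10000001
Binary: 10110001.11111000.11001101.10000001


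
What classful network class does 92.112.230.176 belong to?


First octet: 92
Binary: 01011100
0xxxxxxx -> Class A (1-126)
Class A, default mask 255.0.0.0 (/8)


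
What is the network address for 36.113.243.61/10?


IP:   00100100.01110001.11110011.00111101
Mask: 11111111.11000000.00000000.00000000
AND operation:
Net:  00100100.01000000.00000000.00000000
Network: 36.64.0.0/10


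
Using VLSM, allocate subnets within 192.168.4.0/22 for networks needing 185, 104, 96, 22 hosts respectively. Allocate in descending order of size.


185 hosts -> /24 (254 usable): 192.168.4.0/24
104 hosts -> /25 (126 usable): 192.168.5.0/25
96 hosts -> /25 (126 usable): 192.168.5.128/25
22 hosts -> /27 (30 usable): 192.168.6.0/27
Allocation: 192.168.4.0/24 (185 hosts, 254 usable); 192.168.5.0/25 (104 hosts, 126 usable); 192.168.5.128/25 (96 hosts, 126 usable); 192.168.6.0/27 (22 hosts, 30 usable)


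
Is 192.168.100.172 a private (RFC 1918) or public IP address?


RFC 1918 private ranges:
  10.0.0.0/8 (10.0.0.0 - 10.255.255.255)
  172.16.0.0/12 (172.16.0.0 - 172.31.255.255)
  192.168.0.0/16 (192.168.0.0 - 192.168.255.255)
Private (in 192.168.0.0/16)


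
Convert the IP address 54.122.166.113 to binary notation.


54 = 00110110
122 = 01111010
166 = 10100110
113 = 01110001
Binary: 00110110.01111010.10100110.01110001


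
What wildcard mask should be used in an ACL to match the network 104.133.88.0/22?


Subnet mask: 255.255.252.0
Wildcard = 255.255.255.255 - subnet mask
255 - 255 = 0
255 - 255 = 0
255 - 252 = 3
255 - 0 = 255
Wildcard: 0.0.3.255


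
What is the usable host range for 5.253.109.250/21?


Network: 5.253.104.0
Broadcast: 5.253.111.255
First usable = network + 1
Last usable = broadcast - 1
Range: 5.253.104.1 to 5.253.111.254


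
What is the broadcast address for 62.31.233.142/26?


Network: 62.31.233.128/26
Host bits = 6
Set all host bits to 1:
Broadcast: 62.31.233.191


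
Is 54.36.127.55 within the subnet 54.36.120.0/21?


Subnet network: 54.36.120.0
Test IP AND mask: 54.36.120.0
Yes, 54.36.127.55 is in 54.36.120.0/21


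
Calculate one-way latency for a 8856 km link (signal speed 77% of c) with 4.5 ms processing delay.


Speed = 0.77 * 3e5 km/s = 231000 km/s
Propagation delay = 8856 / 231000 = 0.0383 s = 38.3377 ms
Processing delay = 4.5 ms
Total one-way latency = 42.8377 ms


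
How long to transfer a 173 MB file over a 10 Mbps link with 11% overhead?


Effective throughput = 10 * (1 - 11/100) = 8.9 Mbps
File size in Mb = 173 * 8 = 1384 Mb
Time = 1384 / 8.9
Time = 155.5056 seconds


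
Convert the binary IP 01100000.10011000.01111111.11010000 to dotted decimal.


01100000 = 96
10011000 = 152
01111111 = 127
11010000 = 208
IP: 96.152.127.208


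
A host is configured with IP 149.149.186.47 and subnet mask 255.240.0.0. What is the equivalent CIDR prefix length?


Binary: 11111111.11110000.00000000.00000000
Count leading 1s
Prefix: /12


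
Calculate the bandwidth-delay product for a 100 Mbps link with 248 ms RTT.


BDP = bandwidth * RTT
= 100 Mbps * 248 ms
= 100 * 1e6 * 248 / 1000 bits
= 24800000 bits
= 3100000 bytes
= 3027.3438 KB
BDP = 24800000 bits (3100000 bytes)


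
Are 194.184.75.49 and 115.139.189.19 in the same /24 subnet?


Mask: 255.255.255.0
194.184.75.49 AND mask = 194.184.75.0
115.139.189.19 AND mask = 115.139.189.0
No, different subnets (194.184.75.0 vs 115.139.189.0)


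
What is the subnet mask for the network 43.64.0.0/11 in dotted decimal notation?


/11 means 11 network bits, 21 host bits
Binary: 11111111111000000000000000000000
Mask: 255.224.0.0


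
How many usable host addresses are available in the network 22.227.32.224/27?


Host bits = 32 - 27 = 5
Total addresses = 2^5 = 32
Usable = total - 2 (network and broadcast)
Usable hosts: 30


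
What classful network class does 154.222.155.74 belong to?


First octet: 154
Binary: 10011010
10xxxxxx -> Class B (128-191)
Class B, default mask 255.255.0.0 (/16)


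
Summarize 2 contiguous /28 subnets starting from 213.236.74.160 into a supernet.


Original prefix: /28
Number of subnets: 2 = 2^1
New prefix = 28 - 1 = 27
Supernet: 213.236.74.160/27


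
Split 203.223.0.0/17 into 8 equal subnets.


New prefix = 17 + 3 = 20
Each subnet has 4096 addresses
  203.223.0.0/20
  203.223.16.0/20
  203.223.32.0/20
  203.223.48.0/20
  203.223.64.0/20
  203.223.80.0/20
  203.223.96.0/20
  203.223.112.0/20
Subnets: 203.223.0.0/20, 203.223.16.0/20, 203.223.32.0/20, 203.223.48.0/20, 203.223.64.0/20, 203.223.80.0/20, 203.223.96.0/20, 203.223.112.0/20


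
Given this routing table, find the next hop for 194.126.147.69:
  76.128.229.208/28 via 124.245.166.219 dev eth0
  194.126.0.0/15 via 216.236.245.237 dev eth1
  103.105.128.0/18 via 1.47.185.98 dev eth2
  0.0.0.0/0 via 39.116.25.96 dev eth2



Longest prefix match for 194.126.147.69:
  /28 76.128.229.208: no
  /15 194.126.0.0: MATCH
  /18 103.105.128.0: no
  /0 0.0.0.0: MATCH
Selected: next-hop 216.236.245.237 via eth1 (matched /15)


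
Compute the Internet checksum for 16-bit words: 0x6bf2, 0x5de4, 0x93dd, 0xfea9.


Sum all words (with carry folding):
+ 0x6bf2 = 0x6bf2
+ 0x5de4 = 0xc9d6
+ 0x93dd = 0x5db4
+ 0xfea9 = 0x5c5e
One's complement: ~0x5c5e
Checksum = 0xa3a1


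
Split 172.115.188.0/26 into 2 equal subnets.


New prefix = 26 + 1 = 27
Each subnet has 32 addresses
  172.115.188.0/27
  172.115.188.32/27
Subnets: 172.115.188.0/27, 172.115.188.32/27


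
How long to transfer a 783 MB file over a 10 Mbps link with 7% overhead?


Effective throughput = 10 * (1 - 7/100) = 9.3 Mbps
File size in Mb = 783 * 8 = 6264 Mb
Time = 6264 / 9.3
Time = 673.5484 seconds


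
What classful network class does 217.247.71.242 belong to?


First octet: 217
Binary: 11011001
110xxxxx -> Class C (192-223)
Class C, default mask 255.255.255.0 (/24)


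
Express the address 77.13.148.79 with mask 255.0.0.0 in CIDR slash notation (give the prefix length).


Binary: 11111111.00000000.00000000.00000000
Count leading 1s
Prefix: /8


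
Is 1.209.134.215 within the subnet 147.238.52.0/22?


Subnet network: 147.238.52.0
Test IP AND mask: 1.209.132.0
No, 1.209.134.215 is not in 147.238.52.0/22


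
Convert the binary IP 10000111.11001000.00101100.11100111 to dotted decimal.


10000111 = 135
11001000 = 200
00101100 = 44
11100111 = 231
IP: 135.200.44.231


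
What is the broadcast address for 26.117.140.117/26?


Network: 26.117.140.64/26
Host bits = 6
Set all host bits to 1:
Broadcast: 26.117.140.127


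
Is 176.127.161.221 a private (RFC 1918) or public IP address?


RFC 1918 private ranges:
  10.0.0.0/8 (10.0.0.0 - 10.255.255.255)
  172.16.0.0/12 (172.16.0.0 - 172.31.255.255)
  192.168.0.0/16 (192.168.0.0 - 192.168.255.255)
Public (not in any RFC 1918 range)


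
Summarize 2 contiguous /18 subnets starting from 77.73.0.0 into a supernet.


Original prefix: /18
Number of subnets: 2 = 2^1
New prefix = 18 - 1 = 17
Supernet: 77.73.0.0/17


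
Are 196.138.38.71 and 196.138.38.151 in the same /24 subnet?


Mask: 255.255.255.0
196.138.38.71 AND mask = 196.138.38.0
196.138.38.151 AND mask = 196.138.38.0
Yes, same subnet (196.138.38.0)


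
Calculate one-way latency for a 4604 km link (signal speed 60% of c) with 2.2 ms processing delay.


Speed = 0.6 * 3e5 km/s = 180000 km/s
Propagation delay = 4604 / 180000 = 0.0256 s = 25.5778 ms
Processing delay = 2.2 ms
Total one-way latency = 27.7778 ms


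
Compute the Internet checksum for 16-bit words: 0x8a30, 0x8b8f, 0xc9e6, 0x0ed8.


Sum all words (with carry folding):
+ 0x8a30 = 0x8a30
+ 0x8b8f = 0x15c0
+ 0xc9e6 = 0xdfa6
+ 0x0ed8 = 0xee7e
One's complement: ~0xee7e
Checksum = 0x1181


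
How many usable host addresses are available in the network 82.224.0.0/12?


Host bits = 32 - 12 = 20
Total addresses = 2^20 = 1048576
Usable = total - 2 (network and broadcast)
Usable hosts: 1048574


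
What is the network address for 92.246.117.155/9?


IP:   01011100.11110110.01110101.10011011
Mask: 11111111.10000000.00000000.00000000
AND operation:
Net:  01011100.10000000.00000000.00000000
Network: 92.128.0.0/9


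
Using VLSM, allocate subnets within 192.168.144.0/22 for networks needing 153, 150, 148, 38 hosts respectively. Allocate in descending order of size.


153 hosts -> /24 (254 usable): 192.168.144.0/24
150 hosts -> /24 (254 usable): 192.168.145.0/24
148 hosts -> /24 (254 usable): 192.168.146.0/24
38 hosts -> /26 (62 usable): 192.168.147.0/26
Allocation: 192.168.144.0/24 (153 hosts, 254 usable); 192.168.145.0/24 (150 hosts, 254 usable); 192.168.146.0/24 (148 hosts, 254 usable); 192.168.147.0/26 (38 hosts, 62 usable)


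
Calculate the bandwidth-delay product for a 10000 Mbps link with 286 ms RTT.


BDP = bandwidth * RTT
= 10000 Mbps * 286 ms
= 10000 * 1e6 * 286 / 1000 bits
= 2860000000 bits
= 357500000 bytes
= 349121.0938 KB
BDP = 2860000000 bits (357500000 bytes)


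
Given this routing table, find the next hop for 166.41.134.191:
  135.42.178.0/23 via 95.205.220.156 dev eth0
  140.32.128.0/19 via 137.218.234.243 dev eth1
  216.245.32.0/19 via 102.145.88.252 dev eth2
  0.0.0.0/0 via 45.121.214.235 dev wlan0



Longest prefix match for 166.41.134.191:
  /23 135.42.178.0: no
  /19 140.32.128.0: no
  /19 216.245.32.0: no
  /0 0.0.0.0: MATCH
Selected: next-hop 45.121.214.235 via wlan0 (matched /0)


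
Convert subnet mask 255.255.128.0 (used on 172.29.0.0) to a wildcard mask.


Subnet mask: 255.255.128.0
Wildcard = 255.255.255.255 - subnet mask
255 - 255 = 0
255 - 255 = 0
255 - 128 = 127
255 - 0 = 255
Wildcard: 0.0.127.255


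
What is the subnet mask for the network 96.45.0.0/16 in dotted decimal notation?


/16 means 16 network bits, 16 host bits
Binary: 11111111111111110000000000000000
Mask: 255.255.0.0


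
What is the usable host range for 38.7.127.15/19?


Network: 38.7.96.0
Broadcast: 38.7.127.255
First usable = network + 1
Last usable = broadcast - 1
Range: 38.7.96.1 to 38.7.127.254


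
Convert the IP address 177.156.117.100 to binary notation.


177 = 10110001
156 = 10011100
117 = 01110101
100 = 01100100
Binary: 10110001.10011100.01110101.01100100


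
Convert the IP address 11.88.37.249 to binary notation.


11 = 00001011
88 = 01011000
37 = 00100101
249 = 11111001
Binary: 00001011.01011000.00100101.11111001


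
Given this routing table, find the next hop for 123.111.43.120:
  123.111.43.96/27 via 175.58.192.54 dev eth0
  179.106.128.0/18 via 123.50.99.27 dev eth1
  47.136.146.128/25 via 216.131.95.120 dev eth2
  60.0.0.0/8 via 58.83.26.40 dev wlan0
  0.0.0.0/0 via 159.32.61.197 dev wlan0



Longest prefix match for 123.111.43.120:
  /27 123.111.43.96: MATCH
  /18 179.106.128.0: no
  /25 47.136.146.128: no
  /8 60.0.0.0: no
  /0 0.0.0.0: MATCH
Selected: next-hop 175.58.192.54 via eth0 (matched /27)


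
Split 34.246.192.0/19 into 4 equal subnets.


New prefix = 19 + 2 = 21
Each subnet has 2048 addresses
  34.246.192.0/21
  34.246.200.0/21
  34.246.208.0/21
  34.246.216.0/21
Subnets: 34.246.192.0/21, 34.246.200.0/21, 34.246.208.0/21, 34.246.216.0/21


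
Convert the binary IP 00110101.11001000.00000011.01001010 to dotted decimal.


00110101 = 53
11001000 = 200
00000011 = 3
01001010 = 74
IP: 53.200.3.74


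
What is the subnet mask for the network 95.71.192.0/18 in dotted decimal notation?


/18 means 18 network bits, 14 host bits
Binary: 11111111111111111100000000000000
Mask: 255.255.192.0


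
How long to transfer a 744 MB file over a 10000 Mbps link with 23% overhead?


Effective throughput = 10000 * (1 - 23/100) = 7700 Mbps
File size in Mb = 744 * 8 = 5952 Mb
Time = 5952 / 7700
Time = 0.773 seconds


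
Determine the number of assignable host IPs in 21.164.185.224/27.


Host bits = 32 - 27 = 5
Total addresses = 2^5 = 32
Usable = total - 2 (network and broadcast)
Usable hosts: 30


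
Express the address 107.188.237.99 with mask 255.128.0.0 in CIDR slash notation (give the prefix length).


Binary: 11111111.10000000.00000000.00000000
Count leading 1s
Prefix: /9


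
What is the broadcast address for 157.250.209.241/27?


Network: 157.250.209.224/27
Host bits = 5
Set all host bits to 1:
Broadcast: 157.250.209.255


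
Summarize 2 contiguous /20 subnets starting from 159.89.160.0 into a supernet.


Original prefix: /20
Number of subnets: 2 = 2^1
New prefix = 20 - 1 = 19
Supernet: 159.89.160.0/19


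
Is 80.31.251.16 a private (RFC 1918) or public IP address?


RFC 1918 private ranges:
  10.0.0.0/8 (10.0.0.0 - 10.255.255.255)
  172.16.0.0/12 (172.16.0.0 - 172.31.255.255)
  192.168.0.0/16 (192.168.0.0 - 192.168.255.255)
Public (not in any RFC 1918 range)


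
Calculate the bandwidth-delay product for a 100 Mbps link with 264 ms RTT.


BDP = bandwidth * RTT
= 100 Mbps * 264 ms
= 100 * 1e6 * 264 / 1000 bits
= 26400000 bits
= 3300000 bytes
= 3222.6562 KB
BDP = 26400000 bits (3300000 bytes)


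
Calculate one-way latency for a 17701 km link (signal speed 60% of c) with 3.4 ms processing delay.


Speed = 0.6 * 3e5 km/s = 180000 km/s
Propagation delay = 17701 / 180000 = 0.0983 s = 98.3389 ms
Processing delay = 3.4 ms
Total one-way latency = 101.7389 ms


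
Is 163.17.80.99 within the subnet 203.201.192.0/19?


Subnet network: 203.201.192.0
Test IP AND mask: 163.17.64.0
No, 163.17.80.99 is not in 203.201.192.0/19


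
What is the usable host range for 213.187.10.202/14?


Network: 213.184.0.0
Broadcast: 213.187.255.255
First usable = network + 1
Last usable = broadcast - 1
Range: 213.184.0.1 to 213.187.255.254


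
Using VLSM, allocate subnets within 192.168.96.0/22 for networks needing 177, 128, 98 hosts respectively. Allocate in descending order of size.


177 hosts -> /24 (254 usable): 192.168.96.0/24
128 hosts -> /24 (254 usable): 192.168.97.0/24
98 hosts -> /25 (126 usable): 192.168.98.0/25
Allocation: 192.168.96.0/24 (177 hosts, 254 usable); 192.168.97.0/24 (128 hosts, 254 usable); 192.168.98.0/25 (98 hosts, 126 usable)


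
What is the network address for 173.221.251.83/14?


IP:   10101101.11011101.11111011.01010011
Mask: 11111111.11111100.00000000.00000000
AND operation:
Net:  10101101.11011100.00000000.00000000
Network: 173.220.0.0/14


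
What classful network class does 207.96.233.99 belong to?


First octet: 207
Binary: 11001111
110xxxxx -> Class C (192-223)
Class C, default mask 255.255.255.0 (/24)


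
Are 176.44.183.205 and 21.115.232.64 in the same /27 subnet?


Mask: 255.255.255.224
176.44.183.205 AND mask = 176.44.183.192
21.115.232.64 AND mask = 21.115.232.64
No, different subnets (176.44.183.192 vs 21.115.232.64)


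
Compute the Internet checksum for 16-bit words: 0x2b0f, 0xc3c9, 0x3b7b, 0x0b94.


Sum all words (with carry folding):
+ 0x2b0f = 0x2b0f
+ 0xc3c9 = 0xeed8
+ 0x3b7b = 0x2a54
+ 0x0b94 = 0x35e8
One's complement: ~0x35e8
Checksum = 0xca17


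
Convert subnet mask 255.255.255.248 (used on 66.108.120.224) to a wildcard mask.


Subnet mask: 255.255.255.248
Wildcard = 255.255.255.255 - subnet mask
255 - 255 = 0
255 - 255 = 0
255 - 255 = 0
255 - 248 = 7
Wildcard: 0.0.0.7


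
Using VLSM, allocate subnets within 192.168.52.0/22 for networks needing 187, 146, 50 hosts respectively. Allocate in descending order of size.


187 hosts -> /24 (254 usable): 192.168.52.0/24
146 hosts -> /24 (254 usable): 192.168.53.0/24
50 hosts -> /26 (62 usable): 192.168.54.0/26
Allocation: 192.168.52.0/24 (187 hosts, 254 usable); 192.168.53.0/24 (146 hosts, 254 usable); 192.168.54.0/26 (50 hosts, 62 usable)


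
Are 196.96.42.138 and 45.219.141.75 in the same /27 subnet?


Mask: 255.255.255.224
196.96.42.138 AND mask = 196.96.42.128
45.219.141.75 AND mask = 45.219.141.64
No, different subnets (196.96.42.128 vs 45.219.141.64)


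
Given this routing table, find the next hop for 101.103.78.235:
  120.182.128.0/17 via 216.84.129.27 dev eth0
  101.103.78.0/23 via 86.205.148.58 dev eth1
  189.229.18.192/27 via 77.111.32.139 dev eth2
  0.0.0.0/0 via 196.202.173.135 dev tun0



Longest prefix match for 101.103.78.235:
  /17 120.182.128.0: no
  /23 101.103.78.0: MATCH
  /27 189.229.18.192: no
  /0 0.0.0.0: MATCH
Selected: next-hop 86.205.148.58 via eth1 (matched /23)


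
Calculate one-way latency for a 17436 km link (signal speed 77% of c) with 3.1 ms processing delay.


Speed = 0.77 * 3e5 km/s = 231000 km/s
Propagation delay = 17436 / 231000 = 0.0755 s = 75.4805 ms
Processing delay = 3.1 ms
Total one-way latency = 78.5805 ms


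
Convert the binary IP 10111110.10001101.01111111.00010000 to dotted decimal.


10111110 = 190
10001101 = 141
01111111 = 127
00010000 = 16
IP: 190.141.127.16


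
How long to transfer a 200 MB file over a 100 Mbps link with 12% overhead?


Effective throughput = 100 * (1 - 12/100) = 88 Mbps
File size in Mb = 200 * 8 = 1600 Mb
Time = 1600 / 88
Time = 18.1818 seconds


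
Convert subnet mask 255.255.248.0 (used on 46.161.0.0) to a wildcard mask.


Subnet mask: 255.255.248.0
Wildcard = 255.255.255.255 - subnet mask
255 - 255 = 0
255 - 255 = 0
255 - 248 = 7
255 - 0 = 255
Wildcard: 0.0.7.255


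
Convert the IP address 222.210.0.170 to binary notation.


222 = 11011110
210 = 11010010
0 = 00000000
170 = 10101010
Binary: 11011110.11010010.00000000.10101010


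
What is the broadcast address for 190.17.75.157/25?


Network: 190.17.75.128/25
Host bits = 7
Set all host bits to 1:
Broadcast: 190.17.75.255


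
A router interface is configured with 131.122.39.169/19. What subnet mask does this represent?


/19 means 19 network bits, 13 host bits
Binary: 11111111111111111110000000000000
Mask: 255.255.224.0


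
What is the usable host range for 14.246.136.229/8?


Network: 14.0.0.0
Broadcast: 14.255.255.255
First usable = network + 1
Last usable = broadcast - 1
Range: 14.0.0.1 to 14.255.255.254


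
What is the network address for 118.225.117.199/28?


IP:   01110110.11100001.01110101.11000111
Mask: 11111111.11111111.11111111.11110000
AND operation:
Net:  01110110.11100001.01110101.11000000
Network: 118.225.117.192/28


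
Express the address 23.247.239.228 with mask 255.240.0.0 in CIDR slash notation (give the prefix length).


Binary: 11111111.11110000.00000000.00000000
Count leading 1s
Prefix: /12


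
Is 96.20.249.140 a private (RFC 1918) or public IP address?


RFC 1918 private ranges:
  10.0.0.0/8 (10.0.0.0 - 10.255.255.255)
  172.16.0.0/12 (172.16.0.0 - 172.31.255.255)
  192.168.0.0/16 (192.168.0.0 - 192.168.255.255)
Public (not in any RFC 1918 range)


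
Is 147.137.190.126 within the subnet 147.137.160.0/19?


Subnet network: 147.137.160.0
Test IP AND mask: 147.137.160.0
Yes, 147.137.190.126 is in 147.137.160.0/19


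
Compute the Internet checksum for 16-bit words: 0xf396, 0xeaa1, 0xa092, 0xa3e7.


Sum all words (with carry folding):
+ 0xf396 = 0xf396
+ 0xeaa1 = 0xde38
+ 0xa092 = 0x7ecb
+ 0xa3e7 = 0x22b3
One's complement: ~0x22b3
Checksum = 0xdd4c


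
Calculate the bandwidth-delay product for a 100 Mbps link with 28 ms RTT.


BDP = bandwidth * RTT
= 100 Mbps * 28 ms
= 100 * 1e6 * 28 / 1000 bits
= 2800000 bits
= 350000 bytes
= 341.7969 KB
BDP = 2800000 bits (350000 bytes)


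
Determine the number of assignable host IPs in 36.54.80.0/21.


Host bits = 32 - 21 = 11
Total addresses = 2^11 = 2048
Usable = total - 2 (network and broadcast)
Usable hosts: 2046


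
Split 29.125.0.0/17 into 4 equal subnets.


New prefix = 17 + 2 = 19
Each subnet has 8192 addresses
  29.125.0.0/19
  29.125.32.0/19
  29.125.64.0/19
  29.125.96.0/19
Subnets: 29.125.0.0/19, 29.125.32.0/19, 29.125.64.0/19, 29.125.96.0/19


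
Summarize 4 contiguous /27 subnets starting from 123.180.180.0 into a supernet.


Original prefix: /27
Number of subnets: 4 = 2^2
New prefix = 27 - 2 = 25
Supernet: 123.180.180.0/25


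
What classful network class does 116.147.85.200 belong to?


First octet: 116
Binary: 01110100
0xxxxxxx -> Class A (1-126)
Class A, default mask 255.0.0.0 (/8)


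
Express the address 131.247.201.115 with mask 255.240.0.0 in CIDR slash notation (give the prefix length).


Binary: 11111111.11110000.00000000.00000000
Count leading 1s
Prefix: /12


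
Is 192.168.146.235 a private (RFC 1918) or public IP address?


RFC 1918 private ranges:
  10.0.0.0/8 (10.0.0.0 - 10.255.255.255)
  172.16.0.0/12 (172.16.0.0 - 172.31.255.255)
  192.168.0.0/16 (192.168.0.0 - 192.168.255.255)
Private (in 192.168.0.0/16)


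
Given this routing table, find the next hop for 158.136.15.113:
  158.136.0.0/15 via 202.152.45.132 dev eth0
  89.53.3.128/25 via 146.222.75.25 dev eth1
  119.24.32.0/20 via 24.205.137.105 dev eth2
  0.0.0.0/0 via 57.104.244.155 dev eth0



Longest prefix match for 158.136.15.113:
  /15 158.136.0.0: MATCH
  /25 89.53.3.128: no
  /20 119.24.32.0: no
  /0 0.0.0.0: MATCH
Selected: next-hop 202.152.45.132 via eth0 (matched /15)


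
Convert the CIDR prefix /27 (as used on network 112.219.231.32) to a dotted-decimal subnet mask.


/27 means 27 network bits, 5 host bits
Binary: 11111111111111111111111111100000
Mask: 255.255.255.224


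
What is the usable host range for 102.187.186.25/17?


Network: 102.187.128.0
Broadcast: 102.187.255.255
First usable = network + 1
Last usable = broadcast - 1
Range: 102.187.128.1 to 102.187.255.254


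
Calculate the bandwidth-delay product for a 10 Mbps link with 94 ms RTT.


BDP = bandwidth * RTT
= 10 Mbps * 94 ms
= 10 * 1e6 * 94 / 1000 bits
= 940000 bits
= 117500 bytes
= 114.7461 KB
BDP = 940000 bits (117500 bytes)


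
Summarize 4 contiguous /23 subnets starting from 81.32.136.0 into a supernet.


Original prefix: /23
Number of subnets: 4 = 2^2
New prefix = 23 - 2 = 21
Supernet: 81.32.136.0/21


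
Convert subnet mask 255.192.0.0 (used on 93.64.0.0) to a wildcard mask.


Subnet mask: 255.192.0.0
Wildcard = 255.255.255.255 - subnet mask
255 - 255 = 0
255 - 192 = 63
255 - 0 = 255
255 - 0 = 255
Wildcard: 0.63.255.255


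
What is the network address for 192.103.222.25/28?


IP:   11000000.01100111.11011110.00011001
Mask: 11111111.11111111.11111111.11110000
AND operation:
Net:  11000000.01100111.11011110.00010000
Network: 192.103.222.16/28


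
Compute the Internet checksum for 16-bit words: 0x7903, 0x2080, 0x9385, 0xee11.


Sum all words (with carry folding):
+ 0x7903 = 0x7903
+ 0x2080 = 0x9983
+ 0x9385 = 0x2d09
+ 0xee11 = 0x1b1b
One's complement: ~0x1b1b
Checksum = 0xe4e4


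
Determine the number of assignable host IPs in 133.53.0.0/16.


Host bits = 32 - 16 = 16
Total addresses = 2^16 = 65536
Usable = total - 2 (network and broadcast)
Usable hosts: 65534


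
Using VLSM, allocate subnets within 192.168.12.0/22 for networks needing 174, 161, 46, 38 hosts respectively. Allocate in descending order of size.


174 hosts -> /24 (254 usable): 192.168.12.0/24
161 hosts -> /24 (254 usable): 192.168.13.0/24
46 hosts -> /26 (62 usable): 192.168.14.0/26
38 hosts -> /26 (62 usable): 192.168.14.64/26
Allocation: 192.168.12.0/24 (174 hosts, 254 usable); 192.168.13.0/24 (161 hosts, 254 usable); 192.168.14.0/26 (46 hosts, 62 usable); 192.168.14.64/26 (38 hosts, 62 usable)


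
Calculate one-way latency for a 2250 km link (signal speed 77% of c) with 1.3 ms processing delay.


Speed = 0.77 * 3e5 km/s = 231000 km/s
Propagation delay = 2250 / 231000 = 0.0097 s = 9.7403 ms
Processing delay = 1.3 ms
Total one-way latency = 11.0403 ms


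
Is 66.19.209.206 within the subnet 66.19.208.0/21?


Subnet network: 66.19.208.0
Test IP AND mask: 66.19.208.0
Yes, 66.19.209.206 is in 66.19.208.0/21


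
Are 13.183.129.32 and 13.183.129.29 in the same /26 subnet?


Mask: 255.255.255.192
13.183.129.32 AND mask = 13.183.129.0
13.183.129.29 AND mask = 13.183.129.0
Yes, same subnet (13.183.129.0)


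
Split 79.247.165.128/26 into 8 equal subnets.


New prefix = 26 + 3 = 29
Each subnet has 8 addresses
  79.247.165.128/29
  79.247.165.136/29
  79.247.165.144/29
  79.247.165.152/29
  79.247.165.160/29
  79.247.165.168/29
  79.247.165.176/29
  79.247.165.184/29
Subnets: 79.247.165.128/29, 79.247.165.136/29, 79.247.165.144/29, 79.247.165.152/29, 79.247.165.160/29, 79.247.165.168/29, 79.247.165.176/29, 79.247.165.184/29


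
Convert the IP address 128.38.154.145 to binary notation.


128 = 10000000
38 = 00100110
154 = 10011010
145 = 10010001
Binary: 10000000.00100110.10011010.10010001


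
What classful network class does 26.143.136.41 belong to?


First octet: 26
Binary: 00011010
0xxxxxxx -> Class A (1-126)
Class A, default mask 255.0.0.0 (/8)


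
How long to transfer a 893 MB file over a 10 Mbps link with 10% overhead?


Effective throughput = 10 * (1 - 10/100) = 9 Mbps
File size in Mb = 893 * 8 = 7144 Mb
Time = 7144 / 9
Time = 793.7778 seconds


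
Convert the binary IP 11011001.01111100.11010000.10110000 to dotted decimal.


11011001 = 217
01111100 = 124
11010000 = 208
10110000 = 176
IP: 217.124.208.176


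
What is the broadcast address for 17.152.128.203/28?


Network: 17.152.128.192/28
Host bits = 4
Set all host bits to 1:
Broadcast: 17.152.128.207


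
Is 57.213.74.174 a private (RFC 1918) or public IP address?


RFC 1918 private ranges:
  10.0.0.0/8 (10.0.0.0 - 10.255.255.255)
  172.16.0.0/12 (172.16.0.0 - 172.31.255.255)
  192.168.0.0/16 (192.168.0.0 - 192.168.255.255)
Public (not in any RFC 1918 range)


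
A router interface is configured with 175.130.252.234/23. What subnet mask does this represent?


/23 means 23 network bits, 9 host bits
Binary: 11111111111111111111111000000000
Mask: 255.255.254.0


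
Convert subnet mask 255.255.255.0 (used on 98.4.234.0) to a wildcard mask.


Subnet mask: 255.255.255.0
Wildcard = 255.255.255.255 - subnet mask
255 - 255 = 0
255 - 255 = 0
255 - 255 = 0
255 - 0 = 255
Wildcard: 0.0.0.255


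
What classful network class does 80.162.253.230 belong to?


First octet: 80
Binary: 01010000
0xxxxxxx -> Class A (1-126)
Class A, default mask 255.0.0.0 (/8)


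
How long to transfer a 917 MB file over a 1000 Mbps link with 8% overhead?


Effective throughput = 1000 * (1 - 8/100) = 920 Mbps
File size in Mb = 917 * 8 = 7336 Mb
Time = 7336 / 920
Time = 7.9739 seconds


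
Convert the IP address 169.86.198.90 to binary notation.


169 = 10101001
86 = 01010110
198 = 11000110
90 = 01011010
Binary: 10101001.01010110.11000110.01011010


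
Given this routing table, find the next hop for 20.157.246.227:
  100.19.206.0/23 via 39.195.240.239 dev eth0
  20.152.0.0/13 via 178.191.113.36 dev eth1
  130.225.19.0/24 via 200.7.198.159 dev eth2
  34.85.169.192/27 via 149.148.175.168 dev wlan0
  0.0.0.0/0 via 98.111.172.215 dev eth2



Longest prefix match for 20.157.246.227:
  /23 100.19.206.0: no
  /13 20.152.0.0: MATCH
  /24 130.225.19.0: no
  /27 34.85.169.192: no
  /0 0.0.0.0: MATCH
Selected: next-hop 178.191.113.36 via eth1 (matched /13)


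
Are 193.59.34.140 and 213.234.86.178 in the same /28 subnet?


Mask: 255.255.255.240
193.59.34.140 AND mask = 193.59.34.128
213.234.86.178 AND mask = 213.234.86.176
No, different subnets (193.59.34.128 vs 213.234.86.176)
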